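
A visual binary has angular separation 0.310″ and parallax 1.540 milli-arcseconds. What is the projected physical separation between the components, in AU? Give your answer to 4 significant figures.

201.3 AU

d = 1/p = 1/0.001540″ = 649.35 pc.
At distance d (pc), an angle of θ arcsec spans θ·d AU: s = 0.310 × 649.35 = 201.3 AU.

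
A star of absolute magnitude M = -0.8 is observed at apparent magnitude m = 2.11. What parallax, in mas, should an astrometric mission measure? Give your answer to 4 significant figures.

26.18 mas

m − M = 2.11 − (-0.8) = 2.91.
d = 10^((m−M)/5 + 1) = 10^1.582 = 38.194 pc.
p = 1/d = 1/38.194 = 0.026182 arcsec = 26.182 mas.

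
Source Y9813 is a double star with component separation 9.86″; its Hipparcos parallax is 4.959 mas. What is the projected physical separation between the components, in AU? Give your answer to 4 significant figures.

1988 AU

d = 1/p = 1/0.004959″ = 201.65 pc.
At distance d (pc), an angle of θ arcsec spans θ·d AU: s = 9.86 × 201.65 = 1988.3 AU.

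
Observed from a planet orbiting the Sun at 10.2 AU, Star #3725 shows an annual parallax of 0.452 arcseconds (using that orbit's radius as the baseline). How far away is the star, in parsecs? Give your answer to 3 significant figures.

22.6 pc

With baseline B (in AU) and parallax p (in arcsec), d = B/p parsecs.
d = 10.2 / 0.452 = 22.566 pc.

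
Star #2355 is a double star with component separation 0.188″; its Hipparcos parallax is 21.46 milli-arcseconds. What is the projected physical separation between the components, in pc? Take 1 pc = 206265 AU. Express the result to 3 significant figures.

d = 1/p = 1/0.02146″ = 46.598 pc.
At distance d (pc), an angle of θ arcsec spans θ·d AU: s = 0.188 × 46.598 = 8.7604 AU.
= 8.7604 / 206265 = 4.2472 × 10^-5 pc.

4.25 × 10^-5 pc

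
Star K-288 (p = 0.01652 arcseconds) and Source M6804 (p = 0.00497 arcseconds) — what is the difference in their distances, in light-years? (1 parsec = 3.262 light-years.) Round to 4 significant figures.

458.9 ly

d_A = 1/0.01652″ = 60.533 pc; d_B = 1/0.004970″ = 201.21 pc.
|d_B − d_A| = |201.21 − 60.533| = 140.68 pc = 140.68 × 3.262 ly = 458.9 ly.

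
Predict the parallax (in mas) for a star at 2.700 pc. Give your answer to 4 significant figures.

p = 1/d = 1/2.7 = 0.37037 arcsec.
= 0.37037 × 1000 = 370.37 mas.

370.4 mas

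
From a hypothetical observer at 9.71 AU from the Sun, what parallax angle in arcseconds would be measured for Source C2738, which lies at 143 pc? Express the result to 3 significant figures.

0.0679 arcsec

p (arcsec) = B (AU) / d (pc).
p = 9.71 / 143 = 0.067902 arcsec.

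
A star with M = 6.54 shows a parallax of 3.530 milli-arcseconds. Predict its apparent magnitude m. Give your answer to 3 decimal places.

d = 1/p = 1/0.003530″ = 283.29 pc.
m − M = 5 log₁₀ d − 5 = 5 log₁₀(283.29) − 5 = 12.2612 − 5 = 7.2612.
m = M + (m − M) = 6.54 + 7.2612 = 13.801.

m = 13.801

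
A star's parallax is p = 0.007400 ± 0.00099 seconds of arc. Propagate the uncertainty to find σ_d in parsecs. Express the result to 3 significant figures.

d = 1/p, so σ_d = σ_p / p².
σ_d = 0.000990 / (0.007400)² = 0.000990 / 0.00005476 = 18.079 pc.

18.1 pc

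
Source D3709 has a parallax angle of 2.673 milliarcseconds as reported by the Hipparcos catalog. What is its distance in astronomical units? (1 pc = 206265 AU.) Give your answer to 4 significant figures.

p = 2.673 milliarcseconds = 0.002673 arcsec.
d = 1/p = 1/0.002673 = 374.11 pc.
In AU: 374.11 × 206265 = 7.7166 × 10^7 AU.

7.717 × 10^7 AU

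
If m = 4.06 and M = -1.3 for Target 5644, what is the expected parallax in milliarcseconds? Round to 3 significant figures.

m − M = 4.06 − (-1.3) = 5.36.
d = 10^((m−M)/5 + 1) = 10^2.072 = 118.03 pc.
p = 1/d = 1/118.03 = 0.0084724 arcsec = 8.4724 mas.

8.47 mas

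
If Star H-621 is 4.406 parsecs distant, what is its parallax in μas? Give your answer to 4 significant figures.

227000 μas

p = 1/d = 1/4.406 = 0.22696 arcsec.
= 0.22696 × 10⁶ = 2.2696 × 10^5 μas.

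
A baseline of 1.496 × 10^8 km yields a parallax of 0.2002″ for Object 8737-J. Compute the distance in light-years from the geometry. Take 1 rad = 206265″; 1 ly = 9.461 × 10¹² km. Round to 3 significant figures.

θ = 0.2002″ = 0.2002/206265 = 9.7060 × 10^-7 rad.
d = B/θ = (1.496 × 10^8) / (9.7060 × 10^-7) = 1.5413 × 10^14 km = (1.5413 × 10^14) / (9.461 × 10^12) ly = 16.291 ly.

16.3 ly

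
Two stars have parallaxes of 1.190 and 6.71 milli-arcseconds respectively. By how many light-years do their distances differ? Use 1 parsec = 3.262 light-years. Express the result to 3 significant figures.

2260 ly

d_A = 1/0.001190″ = 840.34 pc; d_B = 1/0.006710″ = 149.03 pc.
|d_B − d_A| = |149.03 − 840.34| = 691.31 pc = 691.31 × 3.262 ly = 2255.1 ly.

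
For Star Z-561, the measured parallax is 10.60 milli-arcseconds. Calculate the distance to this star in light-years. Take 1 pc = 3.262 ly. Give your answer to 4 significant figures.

307.7 light years

p = 10.60 milli-arcseconds = 0.01060 arcsec.
d = 1/p = 1/0.01060 = 94.34 pc.
In light-years: 94.34 × 3.262 = 307.74 ly.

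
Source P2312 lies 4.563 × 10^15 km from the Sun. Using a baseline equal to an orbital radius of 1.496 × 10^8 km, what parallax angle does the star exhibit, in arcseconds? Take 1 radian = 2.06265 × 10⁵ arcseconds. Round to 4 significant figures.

θ ≈ B/d = (1.496 × 10^8) / (4.563 × 10^15) = 3.2785 × 10^-8 rad.
In arcseconds: 3.2785 × 10^-8 × 206265 = 0.0067624″.

0.006762 arcsec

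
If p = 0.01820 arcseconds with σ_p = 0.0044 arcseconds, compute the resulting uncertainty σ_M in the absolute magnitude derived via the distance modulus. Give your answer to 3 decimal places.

M = m − 5 log₁₀ d + 5 = m + 5 log₁₀ p + 5, so ∂M/∂p = 5/(p ln 10).
σ_M = (5/ln 10) · (σ_p/p) = 2.1715 × 0.0044/0.01820 = 2.1715 × 0.24176 = 0.52498.

σ_M = 0.525 mag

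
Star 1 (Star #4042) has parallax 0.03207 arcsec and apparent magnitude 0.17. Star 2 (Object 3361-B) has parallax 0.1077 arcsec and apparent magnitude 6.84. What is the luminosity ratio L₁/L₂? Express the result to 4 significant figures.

d₁ = 1/p₁ = 1/0.03207″ = 31.182 pc; d₂ = 1/p₂ = 1/0.1077″ = 9.2851 pc.
M₁ = m₁ − 5 log₁₀ d₁ + 5 = 0.17 − 7.4695 + 5 = -2.2995.
M₂ = 6.84 − 4.8389 + 5 = 7.0011.
L₁/L₂ = 10^(0.4(M₂ − M₁)) = 10^(0.4 × 9.3006) = 10^3.72024 = 5251.

L₁/L₂ = 5251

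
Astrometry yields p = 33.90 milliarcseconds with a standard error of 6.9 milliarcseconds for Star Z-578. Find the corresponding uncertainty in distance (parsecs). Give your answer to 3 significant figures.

6.00 pc

d = 1/p, so σ_d = σ_p / p².
σ_d = 0.00690 / (0.03390)² = 0.00690 / 0.0011492 = 6.0042 pc.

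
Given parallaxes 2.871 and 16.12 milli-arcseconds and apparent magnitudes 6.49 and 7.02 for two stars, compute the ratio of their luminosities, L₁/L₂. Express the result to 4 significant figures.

d₁ = 1/p₁ = 1/0.002871″ = 348.31 pc; d₂ = 1/p₂ = 1/0.01612″ = 62.035 pc.
M₁ = m₁ − 5 log₁₀ d₁ + 5 = 6.49 − 12.7098 + 5 = -1.2198.
M₂ = 7.02 − 8.9632 + 5 = 3.0568.
L₁/L₂ = 10^(0.4(M₂ − M₁)) = 10^(0.4 × 4.2766) = 10^1.71064 = 51.362.

L₁/L₂ = 51.36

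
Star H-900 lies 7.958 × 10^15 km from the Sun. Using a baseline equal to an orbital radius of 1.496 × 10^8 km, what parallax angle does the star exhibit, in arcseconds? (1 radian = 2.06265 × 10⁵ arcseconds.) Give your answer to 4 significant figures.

0.003878 arcsec

θ ≈ B/d = (1.496 × 10^8) / (7.958 × 10^15) = 1.8799 × 10^-8 rad.
In arcseconds: 1.8799 × 10^-8 × 206265 = 0.0038776″.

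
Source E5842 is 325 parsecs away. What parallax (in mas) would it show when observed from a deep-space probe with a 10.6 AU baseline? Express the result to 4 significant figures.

32.62 mas

p (arcsec) = B (AU) / d (pc).
p = 10.6 / 325 = 0.032615 arcsec = 32.615 mas.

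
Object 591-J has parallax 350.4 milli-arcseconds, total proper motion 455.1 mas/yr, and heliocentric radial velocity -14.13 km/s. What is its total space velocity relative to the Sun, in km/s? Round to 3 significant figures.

d = 1/p = 1/0.3504″ = 2.8539 pc.
μ = 455.1 mas/yr = 0.4551 ″/yr.
v_t = 4.740 μ d = 4.740 × 0.4551 × 2.8539 = 6.1564 km/s.
v = √(v_r² + v_t²) = √((-14.13)² + 6.1564²) = √237.558 = 15.413 km/s.

15.4 km/s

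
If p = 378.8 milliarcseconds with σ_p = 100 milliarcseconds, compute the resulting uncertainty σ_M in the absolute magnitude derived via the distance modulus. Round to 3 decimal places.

M = m − 5 log₁₀ d + 5 = m + 5 log₁₀ p + 5, so ∂M/∂p = 5/(p ln 10).
σ_M = (5/ln 10) · (σ_p/p) = 2.1715 × 100/378.8 = 2.1715 × 0.26399 = 0.57325.

σ_M = 0.573 mag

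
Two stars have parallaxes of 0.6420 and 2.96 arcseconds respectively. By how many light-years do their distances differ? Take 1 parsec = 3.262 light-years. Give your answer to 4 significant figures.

d_A = 1/0.6420″ = 1.5576 pc; d_B = 1/2.960″ = 0.33784 pc.
|d_B − d_A| = |0.33784 − 1.5576| = 1.2198 pc = 1.2198 × 3.262 ly = 3.979 ly.

3.979 ly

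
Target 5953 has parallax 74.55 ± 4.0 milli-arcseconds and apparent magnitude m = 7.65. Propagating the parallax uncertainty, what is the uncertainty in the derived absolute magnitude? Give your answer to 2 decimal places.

M = m − 5 log₁₀ d + 5 = m + 5 log₁₀ p + 5, so ∂M/∂p = 5/(p ln 10).
σ_M = (5/ln 10) · (σ_p/p) = 2.1715 × 4.0/74.55 = 2.1715 × 0.053655 = 0.11651.

σ_M = 0.12 mag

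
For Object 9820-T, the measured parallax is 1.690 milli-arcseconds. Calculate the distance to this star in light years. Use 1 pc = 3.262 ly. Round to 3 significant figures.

p = 1.690 milli-arcseconds = 0.001690 arcsec.
d = 1/p = 1/0.001690 = 591.72 pc.
In light-years: 591.72 × 3.262 = 1930.2 ly.

1930 light years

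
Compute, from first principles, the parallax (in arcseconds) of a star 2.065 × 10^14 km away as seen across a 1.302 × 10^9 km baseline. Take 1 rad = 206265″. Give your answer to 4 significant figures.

θ ≈ B/d = (1.302 × 10^9) / (2.065 × 10^14) = 6.3051 × 10^-6 rad.
In arcseconds: 6.3051 × 10^-6 × 206265 = 1.3005″.

1.301 arcsec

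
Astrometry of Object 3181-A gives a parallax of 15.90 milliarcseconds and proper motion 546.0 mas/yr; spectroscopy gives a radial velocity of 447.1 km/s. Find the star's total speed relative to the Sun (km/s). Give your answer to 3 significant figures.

d = 1/p = 1/0.01590″ = 62.893 pc.
μ = 546.0 mas/yr = 0.5460 ″/yr.
v_t = 4.740 μ d = 4.740 × 0.5460 × 62.893 = 162.77 km/s.
v = √(v_r² + v_t²) = √(447.1² + 162.77²) = √226392 = 475.81 km/s.

476 km/s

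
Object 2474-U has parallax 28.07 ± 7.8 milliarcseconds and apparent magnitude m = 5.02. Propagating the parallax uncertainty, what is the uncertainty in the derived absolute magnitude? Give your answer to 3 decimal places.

σ_M = 0.603 mag

M = m − 5 log₁₀ d + 5 = m + 5 log₁₀ p + 5, so ∂M/∂p = 5/(p ln 10).
σ_M = (5/ln 10) · (σ_p/p) = 2.1715 × 7.8/28.07 = 2.1715 × 0.27788 = 0.60342.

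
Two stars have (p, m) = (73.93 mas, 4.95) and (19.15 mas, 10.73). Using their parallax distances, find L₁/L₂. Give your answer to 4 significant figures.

L₁/L₂ = 13.76

d₁ = 1/p₁ = 1/0.07393″ = 13.526 pc; d₂ = 1/p₂ = 1/0.01915″ = 52.219 pc.
M₁ = m₁ − 5 log₁₀ d₁ + 5 = 4.95 − 5.6558 + 5 = 4.2942.
M₂ = 10.73 − 8.5891 + 5 = 7.1409.
L₁/L₂ = 10^(0.4(M₂ − M₁)) = 10^(0.4 × 2.8467) = 10^1.13868 = 13.762.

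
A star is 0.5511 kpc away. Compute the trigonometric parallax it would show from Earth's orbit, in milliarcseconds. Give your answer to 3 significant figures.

d = 0.5511 kpc = 551.1 pc.
p = 1/d = 1/551.1 = 0.0018146 arcsec.
= 0.0018146 × 1000 = 1.8146 mas.

1.81 mas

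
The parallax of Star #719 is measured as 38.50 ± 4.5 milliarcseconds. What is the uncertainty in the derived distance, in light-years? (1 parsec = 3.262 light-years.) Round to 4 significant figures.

9.903 ly

d = 1/p, so σ_d = σ_p / p².
σ_d = 0.00450 / (0.03850)² = 0.00450 / 0.0014823 = 3.0358 pc = 3.0358 × 3.262 ly = 9.9028 ly.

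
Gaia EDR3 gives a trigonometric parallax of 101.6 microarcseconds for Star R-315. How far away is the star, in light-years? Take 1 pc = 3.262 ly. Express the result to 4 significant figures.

p = 101.6 microarcseconds = 0.0001016 arcsec.
d = 1/p = 1/0.0001016 = 9842.5 pc.
In light-years: 9842.5 × 3.262 = 32106 ly.

32110 light years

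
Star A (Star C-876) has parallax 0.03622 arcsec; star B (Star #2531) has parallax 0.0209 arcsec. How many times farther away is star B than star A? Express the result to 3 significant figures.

1.73

Since d = 1/p, d_B/d_A = p_A/p_B.
= 0.03622 / 0.0209 = 1.733.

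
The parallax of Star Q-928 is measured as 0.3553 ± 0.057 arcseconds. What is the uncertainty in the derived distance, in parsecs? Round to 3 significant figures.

d = 1/p, so σ_d = σ_p / p².
σ_d = 0.0570 / (0.3553)² = 0.0570 / 0.12624 = 0.45152 pc.

0.452 pc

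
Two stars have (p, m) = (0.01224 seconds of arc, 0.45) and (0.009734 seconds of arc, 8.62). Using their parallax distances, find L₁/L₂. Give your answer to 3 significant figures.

d₁ = 1/p₁ = 1/0.01224″ = 81.699 pc; d₂ = 1/p₂ = 1/0.009734″ = 102.73 pc.
M₁ = m₁ − 5 log₁₀ d₁ + 5 = 0.45 − 9.5611 + 5 = -4.1111.
M₂ = 8.62 − 10.0585 + 5 = 3.5615.
L₁/L₂ = 10^(0.4(M₂ − M₁)) = 10^(0.4 × 7.6726) = 10^3.06904 = 1172.3.

L₁/L₂ = 1170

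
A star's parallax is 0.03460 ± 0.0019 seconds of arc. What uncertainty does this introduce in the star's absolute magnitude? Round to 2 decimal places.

M = m − 5 log₁₀ d + 5 = m + 5 log₁₀ p + 5, so ∂M/∂p = 5/(p ln 10).
σ_M = (5/ln 10) · (σ_p/p) = 2.1715 × 0.0019/0.03460 = 2.1715 × 0.054913 = 0.11924.

σ_M = 0.12 mag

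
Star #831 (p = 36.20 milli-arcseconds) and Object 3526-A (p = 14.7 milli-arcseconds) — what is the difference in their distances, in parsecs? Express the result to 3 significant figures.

d_A = 1/0.03620″ = 27.624 pc; d_B = 1/0.01470″ = 68.027 pc.
|d_B − d_A| = |68.027 − 27.624| = 40.403 pc.

40.4 pc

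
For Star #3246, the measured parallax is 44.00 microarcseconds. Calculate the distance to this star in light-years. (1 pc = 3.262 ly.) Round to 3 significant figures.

74100 light years

p = 44.00 microarcseconds = 0.00004400 arcsec.
d = 1/p = 1/0.00004400 = 22727 pc.
In light-years: 22727 × 3.262 = 74135 ly.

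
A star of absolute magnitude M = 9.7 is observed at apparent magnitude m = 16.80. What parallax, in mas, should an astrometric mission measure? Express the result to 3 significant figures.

3.80 mas

m − M = 16.80 − 9.7 = 7.10.
d = 10^((m−M)/5 + 1) = 10^2.420 = 263.03 pc.
p = 1/d = 1/263.03 = 0.0038018 arcsec = 3.8018 mas.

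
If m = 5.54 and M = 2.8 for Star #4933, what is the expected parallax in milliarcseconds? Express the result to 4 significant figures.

28.31 mas

m − M = 5.54 − 2.8 = 2.74.
d = 10^((m−M)/5 + 1) = 10^1.548 = 35.318 pc.
p = 1/d = 1/35.318 = 0.028314 arcsec = 28.314 mas.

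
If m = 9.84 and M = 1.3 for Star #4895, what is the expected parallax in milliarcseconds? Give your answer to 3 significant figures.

m − M = 9.84 − 1.3 = 8.54.
d = 10^((m−M)/5 + 1) = 10^2.708 = 510.5 pc.
p = 1/d = 1/510.5 = 0.0019589 arcsec = 1.9589 mas.

1.96 mas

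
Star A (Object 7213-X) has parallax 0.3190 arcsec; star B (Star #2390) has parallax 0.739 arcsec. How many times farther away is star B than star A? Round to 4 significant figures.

Since d = 1/p, d_B/d_A = p_A/p_B.
= 0.3190 / 0.739 = 0.43166.

0.4317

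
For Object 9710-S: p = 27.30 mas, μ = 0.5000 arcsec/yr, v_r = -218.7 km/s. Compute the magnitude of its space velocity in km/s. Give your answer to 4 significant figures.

d = 1/p = 1/0.02730″ = 36.63 pc.
v_t = 4.740 μ d = 4.740 × 0.5000 × 36.63 = 86.813 km/s.
v = √(v_r² + v_t²) = √((-218.7)² + 86.813²) = √55366.2 = 235.3 km/s.

235.3 km/s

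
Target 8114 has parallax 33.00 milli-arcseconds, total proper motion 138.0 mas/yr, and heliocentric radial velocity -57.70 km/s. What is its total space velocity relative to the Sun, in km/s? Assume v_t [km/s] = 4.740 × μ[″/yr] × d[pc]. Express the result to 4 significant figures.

61.01 km/s

d = 1/p = 1/0.03300″ = 30.303 pc.
μ = 138.0 mas/yr = 0.1380 ″/yr.
v_t = 4.740 μ d = 4.740 × 0.1380 × 30.303 = 19.822 km/s.
v = √(v_r² + v_t²) = √((-57.70)² + 19.822²) = √3722.2 = 61.01 km/s.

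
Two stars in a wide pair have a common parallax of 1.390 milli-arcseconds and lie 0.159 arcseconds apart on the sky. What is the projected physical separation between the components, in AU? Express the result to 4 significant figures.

d = 1/p = 1/0.001390″ = 719.42 pc.
At distance d (pc), an angle of θ arcsec spans θ·d AU: s = 0.159 × 719.42 = 114.39 AU.

114.4 AU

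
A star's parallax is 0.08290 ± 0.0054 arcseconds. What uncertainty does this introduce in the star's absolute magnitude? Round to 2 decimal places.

M = m − 5 log₁₀ d + 5 = m + 5 log₁₀ p + 5, so ∂M/∂p = 5/(p ln 10).
σ_M = (5/ln 10) · (σ_p/p) = 2.1715 × 0.0054/0.08290 = 2.1715 × 0.065139 = 0.14145.

σ_M = 0.14 mag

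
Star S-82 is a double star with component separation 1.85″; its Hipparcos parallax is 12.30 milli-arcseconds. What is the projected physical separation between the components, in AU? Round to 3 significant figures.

150 AU

d = 1/p = 1/0.01230″ = 81.301 pc.
At distance d (pc), an angle of θ arcsec spans θ·d AU: s = 1.85 × 81.301 = 150.41 AU.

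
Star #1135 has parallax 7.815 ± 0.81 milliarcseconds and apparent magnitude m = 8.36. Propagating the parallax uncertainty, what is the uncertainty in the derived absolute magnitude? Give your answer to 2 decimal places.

M = m − 5 log₁₀ d + 5 = m + 5 log₁₀ p + 5, so ∂M/∂p = 5/(p ln 10).
σ_M = (5/ln 10) · (σ_p/p) = 2.1715 × 0.81/7.815 = 2.1715 × 0.10365 = 0.22508.

σ_M = 0.23 mag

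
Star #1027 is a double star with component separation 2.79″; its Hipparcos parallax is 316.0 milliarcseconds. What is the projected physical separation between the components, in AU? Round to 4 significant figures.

8.829 AU

d = 1/p = 1/0.3160″ = 3.1646 pc.
At distance d (pc), an angle of θ arcsec spans θ·d AU: s = 2.79 × 3.1646 = 8.8292 AU.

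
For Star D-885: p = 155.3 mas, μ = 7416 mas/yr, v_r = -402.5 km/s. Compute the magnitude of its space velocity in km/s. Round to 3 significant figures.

d = 1/p = 1/0.1553″ = 6.4392 pc.
μ = 7416 mas/yr = 7.416 ″/yr.
v_t = 4.740 μ d = 4.740 × 7.416 × 6.4392 = 226.35 km/s.
v = √(v_r² + v_t²) = √((-402.5)² + 226.35²) = √213241 = 461.78 km/s.

462 km/s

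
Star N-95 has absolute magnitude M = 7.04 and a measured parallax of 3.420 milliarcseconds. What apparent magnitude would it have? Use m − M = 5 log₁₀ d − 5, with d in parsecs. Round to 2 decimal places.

d = 1/p = 1/0.003420″ = 292.4 pc.
m − M = 5 log₁₀ d − 5 = 5 log₁₀(292.4) − 5 = 12.3299 − 5 = 7.3299.
m = M + (m − M) = 7.04 + 7.3299 = 14.37.

m = 14.37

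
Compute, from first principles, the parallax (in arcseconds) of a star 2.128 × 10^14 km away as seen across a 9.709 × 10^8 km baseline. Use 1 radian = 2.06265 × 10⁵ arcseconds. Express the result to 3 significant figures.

0.941 arcsec

θ ≈ B/d = (9.709 × 10^8) / (2.128 × 10^14) = 4.5625 × 10^-6 rad.
In arcseconds: 4.5625 × 10^-6 × 206265 = 0.94108″.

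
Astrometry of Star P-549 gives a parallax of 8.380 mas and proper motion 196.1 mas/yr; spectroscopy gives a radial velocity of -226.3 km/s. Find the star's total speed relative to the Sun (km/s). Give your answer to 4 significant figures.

252.0 km/s

d = 1/p = 1/0.008380″ = 119.33 pc.
μ = 196.1 mas/yr = 0.1961 ″/yr.
v_t = 4.740 μ d = 4.740 × 0.1961 × 119.33 = 110.92 km/s.
v = √(v_r² + v_t²) = √((-226.3)² + 110.92²) = √63514.9 = 252.02 km/s.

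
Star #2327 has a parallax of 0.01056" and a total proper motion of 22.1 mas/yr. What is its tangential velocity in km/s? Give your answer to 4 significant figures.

d = 1/p = 1/0.01056″ = 94.697 pc.
μ = 22.1 mas/yr = 0.0221 ″/yr.
v_t = 4.74 × μ × d = 4.74 × 0.0221 × 94.697 = 9.9199 km/s.

9.920 km/s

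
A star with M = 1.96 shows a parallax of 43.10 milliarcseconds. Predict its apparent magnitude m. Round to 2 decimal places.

m = 3.79

d = 1/p = 1/0.04310″ = 23.202 pc.
m − M = 5 log₁₀ d − 5 = 5 log₁₀(23.202) − 5 = 6.8276 − 5 = 1.8276.
m = M + (m − M) = 1.96 + 1.8276 = 3.79.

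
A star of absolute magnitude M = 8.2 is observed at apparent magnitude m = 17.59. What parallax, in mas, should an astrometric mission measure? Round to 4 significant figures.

1.324 mas

m − M = 17.59 − 8.2 = 9.39.
d = 10^((m−M)/5 + 1) = 10^2.878 = 755.09 pc.
p = 1/d = 1/755.09 = 0.0013243 arcsec = 1.3243 mas.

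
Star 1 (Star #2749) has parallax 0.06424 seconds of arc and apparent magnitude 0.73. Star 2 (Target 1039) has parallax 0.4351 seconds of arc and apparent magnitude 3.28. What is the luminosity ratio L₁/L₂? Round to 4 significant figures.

L₁/L₂ = 480.4

d₁ = 1/p₁ = 1/0.06424″ = 15.567 pc; d₂ = 1/p₂ = 1/0.4351″ = 2.2983 pc.
M₁ = m₁ − 5 log₁₀ d₁ + 5 = 0.73 − 5.9610 + 5 = -0.2310.
M₂ = 3.28 − 1.8070 + 5 = 6.4730.
L₁/L₂ = 10^(0.4(M₂ − M₁)) = 10^(0.4 × 6.7040) = 10^2.68160 = 480.4.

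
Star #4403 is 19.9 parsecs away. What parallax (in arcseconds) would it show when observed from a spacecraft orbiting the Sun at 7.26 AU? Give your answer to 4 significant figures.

0.3648 arcsec

p (arcsec) = B (AU) / d (pc).
p = 7.26 / 19.9 = 0.36482 arcsec.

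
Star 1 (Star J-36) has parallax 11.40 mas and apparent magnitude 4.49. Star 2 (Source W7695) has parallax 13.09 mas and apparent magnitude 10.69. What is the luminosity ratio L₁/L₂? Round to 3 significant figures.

d₁ = 1/p₁ = 1/0.01140″ = 87.719 pc; d₂ = 1/p₂ = 1/0.01309″ = 76.394 pc.
M₁ = m₁ − 5 log₁₀ d₁ + 5 = 4.49 − 9.7155 + 5 = -0.2255.
M₂ = 10.69 − 9.4153 + 5 = 6.2747.
L₁/L₂ = 10^(0.4(M₂ − M₁)) = 10^(0.4 × 6.5002) = 10^2.60008 = 398.18.

L₁/L₂ = 398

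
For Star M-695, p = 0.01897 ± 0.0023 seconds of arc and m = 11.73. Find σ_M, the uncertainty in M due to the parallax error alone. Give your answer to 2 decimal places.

M = m − 5 log₁₀ d + 5 = m + 5 log₁₀ p + 5, so ∂M/∂p = 5/(p ln 10).
σ_M = (5/ln 10) · (σ_p/p) = 2.1715 × 0.0023/0.01897 = 2.1715 × 0.12124 = 0.26327.

σ_M = 0.26 mag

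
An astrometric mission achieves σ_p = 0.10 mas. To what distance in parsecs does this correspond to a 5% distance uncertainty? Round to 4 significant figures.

500.0 pc

σ_d/d = σ_p/p, so the condition is σ_p/p ≤ 0.05, i.e. p ≥ σ_p/0.05.
p_min = 0.10/0.05 = 2 mas = 0.002 arcsec.
d_max = 1/p_min = 1/0.002 = 500 pc.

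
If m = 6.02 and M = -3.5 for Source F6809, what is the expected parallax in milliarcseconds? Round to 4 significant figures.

m − M = 6.02 − (-3.5) = 9.52.
d = 10^((m−M)/5 + 1) = 10^2.904 = 801.68 pc.
p = 1/d = 1/801.68 = 0.0012474 arcsec = 1.2474 mas.

1.247 mas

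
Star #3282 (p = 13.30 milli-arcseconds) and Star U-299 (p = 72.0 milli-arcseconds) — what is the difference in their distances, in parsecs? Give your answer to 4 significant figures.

d_A = 1/0.01330″ = 75.188 pc; d_B = 1/0.07200″ = 13.889 pc.
|d_B − d_A| = |13.889 − 75.188| = 61.299 pc.

61.30 pc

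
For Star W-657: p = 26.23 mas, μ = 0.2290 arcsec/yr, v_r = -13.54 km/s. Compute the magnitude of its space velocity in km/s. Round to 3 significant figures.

43.5 km/s

d = 1/p = 1/0.02623″ = 38.124 pc.
v_t = 4.740 μ d = 4.740 × 0.2290 × 38.124 = 41.382 km/s.
v = √(v_r² + v_t²) = √((-13.54)² + 41.382²) = √1895.8 = 43.541 km/s.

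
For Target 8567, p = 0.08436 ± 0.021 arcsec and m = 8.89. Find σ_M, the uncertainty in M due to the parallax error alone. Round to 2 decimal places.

σ_M = 0.54 mag

M = m − 5 log₁₀ d + 5 = m + 5 log₁₀ p + 5, so ∂M/∂p = 5/(p ln 10).
σ_M = (5/ln 10) · (σ_p/p) = 2.1715 × 0.021/0.08436 = 2.1715 × 0.24893 = 0.54055.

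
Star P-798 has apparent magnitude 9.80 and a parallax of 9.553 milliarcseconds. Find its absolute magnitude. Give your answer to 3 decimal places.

M = 4.701

d = 1/p = 1/0.009553″ = 104.68 pc.
m − M = 5 log₁₀(104.68) − 5 = 10.0993 − 5 = 5.0993.
M = m − (m − M) = 9.80 − 5.0993 = 4.701.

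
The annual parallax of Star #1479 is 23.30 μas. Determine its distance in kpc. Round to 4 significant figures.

42.92 kpc

p = 23.30 μas = 0.00002330 arcsec.
d = 1/p = 1/0.00002330 = 42918 pc.
= 42.918 kpc.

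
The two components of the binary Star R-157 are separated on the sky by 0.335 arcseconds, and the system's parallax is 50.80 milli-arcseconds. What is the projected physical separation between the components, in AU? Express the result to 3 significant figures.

6.59 AU

d = 1/p = 1/0.05080″ = 19.685 pc.
At distance d (pc), an angle of θ arcsec spans θ·d AU: s = 0.335 × 19.685 = 6.5945 AU.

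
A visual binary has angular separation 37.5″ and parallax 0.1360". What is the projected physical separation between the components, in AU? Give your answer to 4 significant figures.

275.7 AU

d = 1/p = 1/0.1360″ = 7.3529 pc.
At distance d (pc), an angle of θ arcsec spans θ·d AU: s = 37.5 × 7.3529 = 275.73 AU.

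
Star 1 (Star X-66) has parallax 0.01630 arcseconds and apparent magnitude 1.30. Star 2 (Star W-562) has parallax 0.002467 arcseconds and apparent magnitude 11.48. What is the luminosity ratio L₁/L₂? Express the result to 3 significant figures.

L₁/L₂ = 270

d₁ = 1/p₁ = 1/0.01630″ = 61.35 pc; d₂ = 1/p₂ = 1/0.002467″ = 405.35 pc.
M₁ = m₁ − 5 log₁₀ d₁ + 5 = 1.30 − 8.9391 + 5 = -2.6391.
M₂ = 11.48 − 13.0392 + 5 = 3.4408.
L₁/L₂ = 10^(0.4(M₂ − M₁)) = 10^(0.4 × 6.0799) = 10^2.43196 = 270.37.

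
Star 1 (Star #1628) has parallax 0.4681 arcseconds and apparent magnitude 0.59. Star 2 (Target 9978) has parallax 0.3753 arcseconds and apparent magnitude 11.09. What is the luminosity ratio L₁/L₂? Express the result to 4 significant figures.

L₁/L₂ = 10190

d₁ = 1/p₁ = 1/0.4681″ = 2.1363 pc; d₂ = 1/p₂ = 1/0.3753″ = 2.6645 pc.
M₁ = m₁ − 5 log₁₀ d₁ + 5 = 0.59 − 1.6483 + 5 = 3.9417.
M₂ = 11.09 − 2.1281 + 5 = 13.9619.
L₁/L₂ = 10^(0.4(M₂ − M₁)) = 10^(0.4 × 10.0202) = 10^4.00808 = 10188.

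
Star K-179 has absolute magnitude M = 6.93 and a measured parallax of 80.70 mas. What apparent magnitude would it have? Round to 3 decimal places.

d = 1/p = 1/0.08070″ = 12.392 pc.
m − M = 5 log₁₀ d − 5 = 5 log₁₀(12.392) − 5 = 5.4657 − 5 = 0.4657.
m = M + (m − M) = 6.93 + 0.4657 = 7.396.

m = 7.396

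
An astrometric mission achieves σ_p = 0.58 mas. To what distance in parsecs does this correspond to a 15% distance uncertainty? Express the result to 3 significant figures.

259 pc

σ_d/d = σ_p/p, so the condition is σ_p/p ≤ 0.15, i.e. p ≥ σ_p/0.15.
p_min = 0.58/0.15 = 3.8667 mas = 0.0038667 arcsec.
d_max = 1/p_min = 1/0.0038667 = 258.62 pc.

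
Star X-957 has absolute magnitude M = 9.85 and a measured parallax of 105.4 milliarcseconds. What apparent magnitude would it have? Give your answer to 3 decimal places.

m = 9.736

d = 1/p = 1/0.1054″ = 9.4877 pc.
m − M = 5 log₁₀ d − 5 = 5 log₁₀(9.4877) − 5 = 4.8858 − 5 = -0.1142.
m = M + (m − M) = 9.85 + (-0.1142) = 9.736.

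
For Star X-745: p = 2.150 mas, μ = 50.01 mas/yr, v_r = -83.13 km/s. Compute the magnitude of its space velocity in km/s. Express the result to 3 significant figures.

d = 1/p = 1/0.002150″ = 465.12 pc.
μ = 50.01 mas/yr = 0.05001 ″/yr.
v_t = 4.740 μ d = 4.740 × 0.05001 × 465.12 = 110.26 km/s.
v = √(v_r² + v_t²) = √((-83.13)² + 110.26²) = √19067.9 = 138.09 km/s.

138 km/s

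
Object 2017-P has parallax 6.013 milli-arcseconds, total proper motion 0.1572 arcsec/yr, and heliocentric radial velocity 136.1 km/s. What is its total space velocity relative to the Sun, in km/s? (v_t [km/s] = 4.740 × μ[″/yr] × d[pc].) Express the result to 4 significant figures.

184.1 km/s

d = 1/p = 1/0.006013″ = 166.31 pc.
v_t = 4.740 μ d = 4.740 × 0.1572 × 166.31 = 123.92 km/s.
v = √(v_r² + v_t²) = √(136.1² + 123.92²) = √33879.4 = 184.06 km/s.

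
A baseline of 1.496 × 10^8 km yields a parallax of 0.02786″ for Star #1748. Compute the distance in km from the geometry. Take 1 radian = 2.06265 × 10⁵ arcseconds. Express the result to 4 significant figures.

1.108 × 10^15 km

θ = 0.02786″ = 0.02786/206265 = 1.3507 × 10^-7 rad.
d = B/θ = (1.496 × 10^8) / (1.3507 × 10^-7) = 1.1076 × 10^15 km.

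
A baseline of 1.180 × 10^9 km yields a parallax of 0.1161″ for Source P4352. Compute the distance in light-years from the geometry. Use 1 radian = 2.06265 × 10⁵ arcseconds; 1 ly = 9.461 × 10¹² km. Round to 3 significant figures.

θ = 0.1161″ = 0.1161/206265 = 5.6287 × 10^-7 rad.
d = B/θ = (1.180 × 10^9) / (5.6287 × 10^-7) = 2.0964 × 10^15 km = (2.0964 × 10^15) / (9.461 × 10^12) ly = 221.58 ly.

222 ly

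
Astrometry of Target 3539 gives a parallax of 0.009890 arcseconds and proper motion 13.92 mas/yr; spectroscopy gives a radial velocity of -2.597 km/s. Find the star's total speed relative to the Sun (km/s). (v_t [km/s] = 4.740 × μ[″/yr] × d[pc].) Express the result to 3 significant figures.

7.16 km/s

d = 1/p = 1/0.009890″ = 101.11 pc.
μ = 13.92 mas/yr = 0.01392 ″/yr.
v_t = 4.740 μ d = 4.740 × 0.01392 × 101.11 = 6.6713 km/s.
v = √(v_r² + v_t²) = √((-2.597)² + 6.6713²) = √51.2507 = 7.159 km/s.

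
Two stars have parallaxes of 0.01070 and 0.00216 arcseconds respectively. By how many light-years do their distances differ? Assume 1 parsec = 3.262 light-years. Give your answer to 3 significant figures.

d_A = 1/0.01070″ = 93.458 pc; d_B = 1/0.002160″ = 462.96 pc.
|d_B − d_A| = |462.96 − 93.458| = 369.5 pc = 369.5 × 3.262 ly = 1205.3 ly.

1210 ly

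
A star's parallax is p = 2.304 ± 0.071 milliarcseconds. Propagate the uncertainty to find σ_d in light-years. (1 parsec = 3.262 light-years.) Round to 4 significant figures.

d = 1/p, so σ_d = σ_p / p².
σ_d = 0.0000710 / (0.002304)² = 0.0000710 / 0.0000053084 = 13.375 pc = 13.375 × 3.262 ly = 43.629 ly.

43.63 ly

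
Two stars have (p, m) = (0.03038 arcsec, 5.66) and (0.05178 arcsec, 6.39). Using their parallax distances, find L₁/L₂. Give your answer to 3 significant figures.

L₁/L₂ = 5.69

d₁ = 1/p₁ = 1/0.03038″ = 32.916 pc; d₂ = 1/p₂ = 1/0.05178″ = 19.312 pc.
M₁ = m₁ − 5 log₁₀ d₁ + 5 = 5.66 − 7.5870 + 5 = 3.0730.
M₂ = 6.39 − 6.4291 + 5 = 4.9609.
L₁/L₂ = 10^(0.4(M₂ − M₁)) = 10^(0.4 × 1.8879) = 10^0.75516 = 5.6906.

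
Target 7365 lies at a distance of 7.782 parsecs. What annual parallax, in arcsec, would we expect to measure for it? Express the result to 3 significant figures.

0.129 arcsec

p = 1/d = 1/7.782 = 0.1285 arcsec.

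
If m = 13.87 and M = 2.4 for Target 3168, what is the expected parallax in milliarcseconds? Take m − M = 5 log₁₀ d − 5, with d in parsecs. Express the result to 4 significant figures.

0.5082 mas

m − M = 13.87 − 2.4 = 11.47.
d = 10^((m−M)/5 + 1) = 10^3.294 = 1967.9 pc.
p = 1/d = 1/1967.9 = 0.00050816 arcsec = 0.50816 mas.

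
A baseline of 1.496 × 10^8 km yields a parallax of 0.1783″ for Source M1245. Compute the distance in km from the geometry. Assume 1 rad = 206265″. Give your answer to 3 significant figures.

θ = 0.1783″ = 0.1783/206265 = 8.6442 × 10^-7 rad.
d = B/θ = (1.496 × 10^8) / (8.6442 × 10^-7) = 1.7306 × 10^14 km.

1.73 × 10^14 km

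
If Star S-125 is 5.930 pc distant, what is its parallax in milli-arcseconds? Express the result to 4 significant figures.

p = 1/d = 1/5.93 = 0.16863 arcsec.
= 0.16863 × 1000 = 168.63 mas.

168.6 mas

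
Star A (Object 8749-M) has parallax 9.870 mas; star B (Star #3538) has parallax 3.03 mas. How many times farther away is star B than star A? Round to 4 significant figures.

3.257

Since d = 1/p, d_B/d_A = p_A/p_B.
= 9.870 / 3.03 = 3.2574.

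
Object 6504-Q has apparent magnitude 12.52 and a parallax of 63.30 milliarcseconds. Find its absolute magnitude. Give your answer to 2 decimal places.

M = 11.53

d = 1/p = 1/0.06330″ = 15.798 pc.
m − M = 5 log₁₀(15.798) − 5 = 5.9930 − 5 = 0.9930.
M = m − (m − M) = 12.52 − 0.9930 = 11.53.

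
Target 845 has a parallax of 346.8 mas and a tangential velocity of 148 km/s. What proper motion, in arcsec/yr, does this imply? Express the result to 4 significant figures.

10.83 arcsec/yr

d = 1/p = 1/0.3468″ = 2.8835 pc.
μ = v_t / (4.74 d) = 148 / (4.74 × 2.8835) = 148 / 13.668 = 10.828 ″/yr.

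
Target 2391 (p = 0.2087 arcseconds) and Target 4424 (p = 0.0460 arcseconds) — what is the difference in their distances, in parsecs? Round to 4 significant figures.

16.95 pc

d_A = 1/0.2087″ = 4.7916 pc; d_B = 1/0.04600″ = 21.739 pc.
|d_B − d_A| = |21.739 − 4.7916| = 16.947 pc.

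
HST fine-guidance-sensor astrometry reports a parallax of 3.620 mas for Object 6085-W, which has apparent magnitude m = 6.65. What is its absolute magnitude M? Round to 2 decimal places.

d = 1/p = 1/0.003620″ = 276.24 pc.
m − M = 5 log₁₀(276.24) − 5 = 12.2064 − 5 = 7.2064.
M = m − (m − M) = 6.65 − 7.2064 = -0.56.

M = -0.56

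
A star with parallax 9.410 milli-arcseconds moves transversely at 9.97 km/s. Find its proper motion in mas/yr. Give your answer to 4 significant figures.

d = 1/p = 1/0.009410″ = 106.27 pc.
μ = v_t / (4.74 d) = 9.97 / (4.74 × 106.27) = 9.97 / 503.72 = 0.019793 ″/yr = 19.793 mas/yr.

19.79 mas/yr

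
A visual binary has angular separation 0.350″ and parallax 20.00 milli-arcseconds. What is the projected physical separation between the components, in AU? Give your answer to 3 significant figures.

d = 1/p = 1/0.02000″ = 50 pc.
At distance d (pc), an angle of θ arcsec spans θ·d AU: s = 0.350 × 50 = 17.5 AU.

17.5 AU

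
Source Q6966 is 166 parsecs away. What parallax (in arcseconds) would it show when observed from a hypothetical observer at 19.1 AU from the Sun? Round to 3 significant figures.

p (arcsec) = B (AU) / d (pc).
p = 19.1 / 166 = 0.11506 arcsec.

0.115 arcsec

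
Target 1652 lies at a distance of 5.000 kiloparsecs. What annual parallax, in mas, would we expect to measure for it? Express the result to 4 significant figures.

0.2000 mas

d = 5.000 kpc = 5000 pc.
p = 1/d = 1/5000 = 0.0002 arcsec.
= 0.0002 × 1000 = 0.2 mas.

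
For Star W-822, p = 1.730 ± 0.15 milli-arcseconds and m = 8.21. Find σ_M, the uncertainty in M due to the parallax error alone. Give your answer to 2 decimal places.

M = m − 5 log₁₀ d + 5 = m + 5 log₁₀ p + 5, so ∂M/∂p = 5/(p ln 10).
σ_M = (5/ln 10) · (σ_p/p) = 2.1715 × 0.15/1.730 = 2.1715 × 0.086705 = 0.18828.

σ_M = 0.19 mag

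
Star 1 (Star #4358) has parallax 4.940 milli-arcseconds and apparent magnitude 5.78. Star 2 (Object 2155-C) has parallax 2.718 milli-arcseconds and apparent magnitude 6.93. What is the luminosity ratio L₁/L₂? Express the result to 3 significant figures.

d₁ = 1/p₁ = 1/0.004940″ = 202.43 pc; d₂ = 1/p₂ = 1/0.002718″ = 367.92 pc.
M₁ = m₁ − 5 log₁₀ d₁ + 5 = 5.78 − 11.5314 + 5 = -0.7514.
M₂ = 6.93 − 12.8288 + 5 = -0.8988.
L₁/L₂ = 10^(0.4(M₂ − M₁)) = 10^(0.4 × (-0.1474)) = 10^(-0.05896) = 0.87305.

L₁/L₂ = 0.873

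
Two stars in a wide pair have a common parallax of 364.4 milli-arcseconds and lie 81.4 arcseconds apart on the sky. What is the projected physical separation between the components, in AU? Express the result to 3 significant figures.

223 AU

d = 1/p = 1/0.3644″ = 2.7442 pc.
At distance d (pc), an angle of θ arcsec spans θ·d AU: s = 81.4 × 2.7442 = 223.38 AU.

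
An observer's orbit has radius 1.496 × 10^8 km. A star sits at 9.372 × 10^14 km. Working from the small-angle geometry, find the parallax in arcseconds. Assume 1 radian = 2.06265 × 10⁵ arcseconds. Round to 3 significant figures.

0.0329 arcsec

θ ≈ B/d = (1.496 × 10^8) / (9.372 × 10^14) = 1.5962 × 10^-7 rad.
In arcseconds: 1.5962 × 10^-7 × 206265 = 0.032924″.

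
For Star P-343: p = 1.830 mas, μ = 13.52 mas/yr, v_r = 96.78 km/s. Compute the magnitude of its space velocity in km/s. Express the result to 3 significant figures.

d = 1/p = 1/0.001830″ = 546.45 pc.
μ = 13.52 mas/yr = 0.01352 ″/yr.
v_t = 4.740 μ d = 4.740 × 0.01352 × 546.45 = 35.019 km/s.
v = √(v_r² + v_t²) = √(96.78² + 35.019²) = √10592.7 = 102.92 km/s.

103 km/s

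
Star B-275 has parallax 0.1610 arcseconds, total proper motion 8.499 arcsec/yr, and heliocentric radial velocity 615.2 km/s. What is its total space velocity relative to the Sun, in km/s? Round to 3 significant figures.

664 km/s

d = 1/p = 1/0.1610″ = 6.2112 pc.
v_t = 4.740 μ d = 4.740 × 8.499 × 6.2112 = 250.22 km/s.
v = √(v_r² + v_t²) = √(615.2² + 250.22²) = √441081 = 664.14 km/s.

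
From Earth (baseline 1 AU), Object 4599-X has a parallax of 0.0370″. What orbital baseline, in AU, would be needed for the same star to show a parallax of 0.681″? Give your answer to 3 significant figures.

Parallax scales linearly with baseline: p ∝ B, so B = p_target / p_Earth × 1 AU.
B = 0.681 / 0.0370 = 18.405 AU.

18.4 AU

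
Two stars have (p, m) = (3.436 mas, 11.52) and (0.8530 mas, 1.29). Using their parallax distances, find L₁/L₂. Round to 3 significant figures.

d₁ = 1/p₁ = 1/0.003436″ = 291.04 pc; d₂ = 1/p₂ = 1/0.0008530″ = 1172.3 pc.
M₁ = m₁ − 5 log₁₀ d₁ + 5 = 11.52 − 12.3198 + 5 = 4.2002.
M₂ = 1.29 − 15.3452 + 5 = -9.0552.
L₁/L₂ = 10^(0.4(M₂ − M₁)) = 10^(0.4 × (-13.2554)) = 10^(-5.30216) = 0.000004987.

L₁/L₂ = 4.99 × 10^-6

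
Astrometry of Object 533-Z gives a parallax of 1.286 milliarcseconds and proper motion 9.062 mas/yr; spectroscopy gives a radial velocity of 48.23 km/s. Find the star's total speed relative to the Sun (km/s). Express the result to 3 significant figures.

58.7 km/s

d = 1/p = 1/0.001286″ = 777.6 pc.
μ = 9.062 mas/yr = 0.009062 ″/yr.
v_t = 4.740 μ d = 4.740 × 0.009062 × 777.6 = 33.401 km/s.
v = √(v_r² + v_t²) = √(48.23² + 33.401²) = √3441.76 = 58.667 km/s.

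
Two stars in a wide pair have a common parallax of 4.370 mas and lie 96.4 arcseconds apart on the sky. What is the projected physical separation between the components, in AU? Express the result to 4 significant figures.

d = 1/p = 1/0.004370″ = 228.83 pc.
At distance d (pc), an angle of θ arcsec spans θ·d AU: s = 96.4 × 228.83 = 22059 AU.

22060 AU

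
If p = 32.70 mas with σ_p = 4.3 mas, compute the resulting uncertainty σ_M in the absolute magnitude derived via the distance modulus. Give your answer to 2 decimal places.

σ_M = 0.29 mag

M = m − 5 log₁₀ d + 5 = m + 5 log₁₀ p + 5, so ∂M/∂p = 5/(p ln 10).
σ_M = (5/ln 10) · (σ_p/p) = 2.1715 × 4.3/32.70 = 2.1715 × 0.1315 = 0.28555.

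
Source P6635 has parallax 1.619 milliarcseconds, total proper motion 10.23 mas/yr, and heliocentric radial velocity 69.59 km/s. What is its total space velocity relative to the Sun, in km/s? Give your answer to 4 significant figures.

75.76 km/s

d = 1/p = 1/0.001619″ = 617.67 pc.
μ = 10.23 mas/yr = 0.01023 ″/yr.
v_t = 4.740 μ d = 4.740 × 0.01023 × 617.67 = 29.951 km/s.
v = √(v_r² + v_t²) = √(69.59² + 29.951²) = √5739.83 = 75.762 km/s.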